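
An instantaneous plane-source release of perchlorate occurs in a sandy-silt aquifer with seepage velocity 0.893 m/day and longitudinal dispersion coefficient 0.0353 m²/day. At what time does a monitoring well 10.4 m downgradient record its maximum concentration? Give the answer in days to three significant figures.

11.6 days

For the 1D instantaneous-source solution, setting ∂C/∂t = 0 at fixed x gives v²t² + 2Dt − x² = 0, so t = (√(D² + v²x²) − D)/v².
√(D² + v²x²) = √(0.0353² + 0.893² × 10.4²) = 9.287; v² = 0.797449.
t = (9.287 − 0.0353)/0.797449 = 11.6 days (vs. the pure-advection estimate x/v = 11.6 d).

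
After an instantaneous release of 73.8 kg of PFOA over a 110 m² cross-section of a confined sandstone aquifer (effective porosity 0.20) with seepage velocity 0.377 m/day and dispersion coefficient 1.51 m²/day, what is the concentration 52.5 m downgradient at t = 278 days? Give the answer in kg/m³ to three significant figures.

0.00906 kg/m³

For an instantaneous plane source, C(x,t) = M/(n_e·A·√(4πDt)) · exp(−(x−vt)²/(4Dt)), with n_e·A the pore (flow) area.
Plume center vt = 0.377 × 278 = 104.806 m, so the well at 52.5 m is 52.306 m upgradient of the peak.
√(4πDt) = 72.63 m, giving peak height M/(n_e·A·√(4πDt)) = 73.8/(0.20 × 110 × 72.63) = 0.04619 kg/m³.
(x−vt)²/(4Dt) = (-52.306)²/(4 × 1.51 × 278) = 1.629; exp(−1.629) = 0.1961.
C = 0.04619 × 0.1961 = 0.00906 kg/m³.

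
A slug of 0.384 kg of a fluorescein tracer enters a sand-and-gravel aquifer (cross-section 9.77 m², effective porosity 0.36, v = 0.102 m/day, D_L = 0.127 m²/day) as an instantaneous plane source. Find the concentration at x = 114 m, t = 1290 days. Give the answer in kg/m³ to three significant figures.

0.00150 kg/m³

For an instantaneous plane source, C(x,t) = M/(n_e·A·√(4πDt)) · exp(−(x−vt)²/(4Dt)), with n_e·A the pore (flow) area.
Plume center vt = 0.102 × 1290 = 131.58 m, so the well at 114 m is 17.58 m upgradient of the peak.
√(4πDt) = 45.37 m, giving peak height M/(n_e·A·√(4πDt)) = 0.384/(0.36 × 9.77 × 45.37) = 0.002406 kg/m³.
(x−vt)²/(4Dt) = (-17.58)²/(4 × 0.127 × 1290) = 0.4716; exp(−0.4716) = 0.6240.
C = 0.002406 × 0.6240 = 0.00150 kg/m³.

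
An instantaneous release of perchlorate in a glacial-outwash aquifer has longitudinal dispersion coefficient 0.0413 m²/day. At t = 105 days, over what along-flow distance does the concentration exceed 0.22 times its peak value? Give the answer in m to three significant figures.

The plume is Gaussian with σ = √(2Dt) = √(2 × 0.0413 × 105) = 2.945 m.
C/C_peak = exp(−Δx²/(2σ²)) = 0.22 ⇒ Δx = σ·√(−2 ln 0.22) = 2.945 × 1.740 = 5.124 m.
Width = 2Δx = 10.2 m.

10.2 m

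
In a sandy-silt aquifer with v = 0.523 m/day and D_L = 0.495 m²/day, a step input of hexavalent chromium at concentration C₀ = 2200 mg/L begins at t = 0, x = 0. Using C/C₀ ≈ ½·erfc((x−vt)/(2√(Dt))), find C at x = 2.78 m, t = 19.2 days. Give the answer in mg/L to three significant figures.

2090 mg/L

For a continuous step input, C/C₀ ≈ ½·erfc((x−vt)/(2√(Dt))).
vt = 0.523 × 19.2 = 10.0416 m and 2√(Dt) = 2√(0.495 × 19.2) = 6.166 m.
Argument (x−vt)/(2√(Dt)) = (2.78 − 10.0416)/6.166 = -1.178; ½·erfc(-1.178) = 0.9521.
C = 2200 × 0.9521 = 2090 mg/L.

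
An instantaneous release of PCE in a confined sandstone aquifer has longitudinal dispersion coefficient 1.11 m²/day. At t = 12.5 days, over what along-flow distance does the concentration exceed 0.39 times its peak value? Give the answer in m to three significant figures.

The plume is Gaussian with σ = √(2Dt) = √(2 × 1.11 × 12.5) = 5.268 m.
C/C_peak = exp(−Δx²/(2σ²)) = 0.39 ⇒ Δx = σ·√(−2 ln 0.39) = 5.268 × 1.372 = 7.228 m.
Width = 2Δx = 14.5 m.

14.5 m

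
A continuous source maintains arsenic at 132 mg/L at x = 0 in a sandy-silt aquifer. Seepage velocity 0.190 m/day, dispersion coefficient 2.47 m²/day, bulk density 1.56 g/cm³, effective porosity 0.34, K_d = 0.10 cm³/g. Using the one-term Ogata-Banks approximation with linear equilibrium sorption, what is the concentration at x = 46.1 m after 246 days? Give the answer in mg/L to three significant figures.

Retardation factor R = 1 + ρ_b·K_d/n = 1 + 1.56 × 0.10/0.34 = 1.459.
Sorption retards both mechanisms: v_R = v/R = 0.1302 m/day, D_R = D/R = 1.693 m²/day.
v_R·t = 0.1302 × 246 = 32.0292 m; 2√(D_R t) = 40.82 m; argument = (46.1 − 32.0292)/40.82 = 0.3447.
C = C₀ × ½·erfc(0.3447) = 132 × 0.3130 = 41.3 mg/L.

41.3 mg/L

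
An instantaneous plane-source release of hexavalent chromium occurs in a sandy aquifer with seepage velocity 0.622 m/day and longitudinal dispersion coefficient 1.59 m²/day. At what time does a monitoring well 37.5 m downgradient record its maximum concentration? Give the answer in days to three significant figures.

For the 1D instantaneous-source solution, setting ∂C/∂t = 0 at fixed x gives v²t² + 2Dt − x² = 0, so t = (√(D² + v²x²) − D)/v².
√(D² + v²x²) = √(1.59² + 0.622² × 37.5²) = 23.38; v² = 0.386884.
t = (23.38 − 1.59)/0.386884 = 56.3 days (vs. the pure-advection estimate x/v = 60.3 d).

56.3 days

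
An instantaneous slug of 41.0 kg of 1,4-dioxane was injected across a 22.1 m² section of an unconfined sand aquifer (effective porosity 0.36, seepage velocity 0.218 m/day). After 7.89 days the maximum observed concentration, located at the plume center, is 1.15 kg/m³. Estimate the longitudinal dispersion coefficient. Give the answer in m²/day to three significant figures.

0.203 m²/day

At the plume center C_max = M/(n_e·A·√(4πDt)), so D = M²/(4πt·(n_e·A·C_max)²).
n_e·A·C_max = 0.36 × 22.1 × 1.15 = 9.149 kg/m.
D = 41.0²/(4π × 7.89 × 9.149²) = 0.203 m²/day.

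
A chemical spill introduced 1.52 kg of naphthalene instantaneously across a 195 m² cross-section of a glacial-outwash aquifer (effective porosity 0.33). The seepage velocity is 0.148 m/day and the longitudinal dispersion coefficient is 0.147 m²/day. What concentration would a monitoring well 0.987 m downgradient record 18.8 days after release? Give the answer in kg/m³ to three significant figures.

0.00299 kg/m³

For an instantaneous plane source, C(x,t) = M/(n_e·A·√(4πDt)) · exp(−(x−vt)²/(4Dt)), with n_e·A the pore (flow) area.
Plume center vt = 0.148 × 18.8 = 2.7824 m, so the well at 0.987 m is 1.7954 m upgradient of the peak.
√(4πDt) = 5.893 m, giving peak height M/(n_e·A·√(4πDt)) = 1.52/(0.33 × 195 × 5.893) = 0.004008 kg/m³.
(x−vt)²/(4Dt) = (-1.7954)²/(4 × 0.147 × 18.8) = 0.2916; exp(−0.2916) = 0.7471.
C = 0.004008 × 0.7471 = 0.00299 kg/m³.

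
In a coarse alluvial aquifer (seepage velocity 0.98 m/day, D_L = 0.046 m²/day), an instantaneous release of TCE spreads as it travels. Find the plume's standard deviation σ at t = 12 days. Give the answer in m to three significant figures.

1.05 m

Dispersive spreading gives a Gaussian with σ² = 2Dt; advection only shifts the center.
σ = √(2 × 0.046 × 12) = 1.05 m.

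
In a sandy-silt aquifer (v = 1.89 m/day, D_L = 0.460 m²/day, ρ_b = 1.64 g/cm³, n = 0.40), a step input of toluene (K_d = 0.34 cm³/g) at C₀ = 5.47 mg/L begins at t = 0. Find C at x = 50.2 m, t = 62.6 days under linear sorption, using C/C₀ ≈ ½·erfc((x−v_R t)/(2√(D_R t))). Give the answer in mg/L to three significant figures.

Retardation factor R = 1 + ρ_b·K_d/n = 1 + 1.64 × 0.34/0.40 = 2.394.
Sorption retards both mechanisms: v_R = v/R = 0.7895 m/day, D_R = D/R = 0.1921 m²/day.
v_R·t = 0.7895 × 62.6 = 49.4227 m; 2√(D_R t) = 6.936 m; argument = (50.2 − 49.4227)/6.936 = 0.1121.
C = C₀ × ½·erfc(0.1121) = 5.47 × 0.4370 = 2.39 mg/L.

2.39 mg/L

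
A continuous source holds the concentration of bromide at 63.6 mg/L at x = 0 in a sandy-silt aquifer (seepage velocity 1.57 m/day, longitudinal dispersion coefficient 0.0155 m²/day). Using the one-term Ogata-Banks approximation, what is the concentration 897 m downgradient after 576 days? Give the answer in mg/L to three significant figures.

For a continuous step input, C/C₀ ≈ ½·erfc((x−vt)/(2√(Dt))).
vt = 1.57 × 576 = 904.32 m and 2√(Dt) = 2√(0.0155 × 576) = 5.976 m.
Argument (x−vt)/(2√(Dt)) = (897 − 904.32)/5.976 = -1.225; ½·erfc(-1.225) = 0.9584.
C = 63.6 × 0.9584 = 61.0 mg/L.

61.0 mg/L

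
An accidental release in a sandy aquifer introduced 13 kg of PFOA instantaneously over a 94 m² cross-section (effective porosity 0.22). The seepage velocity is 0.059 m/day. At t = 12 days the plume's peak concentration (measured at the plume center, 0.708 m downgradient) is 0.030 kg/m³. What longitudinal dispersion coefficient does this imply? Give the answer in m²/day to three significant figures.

2.91 m²/day

At the plume center C_max = M/(n_e·A·√(4πDt)), so D = M²/(4πt·(n_e·A·C_max)²).
n_e·A·C_max = 0.22 × 94 × 0.030 = 0.6204 kg/m.
D = 13²/(4π × 12 × 0.6204²) = 2.91 m²/day.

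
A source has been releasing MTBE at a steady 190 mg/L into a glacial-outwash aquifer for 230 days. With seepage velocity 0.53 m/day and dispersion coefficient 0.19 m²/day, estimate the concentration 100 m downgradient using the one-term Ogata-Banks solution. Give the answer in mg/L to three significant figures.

For a continuous step input, C/C₀ ≈ ½·erfc((x−vt)/(2√(Dt))).
vt = 0.53 × 230 = 121.9 m and 2√(Dt) = 2√(0.19 × 230) = 13.22 m.
Argument (x−vt)/(2√(Dt)) = (100 − 121.9)/13.22 = -1.657; ½·erfc(-1.657) = 0.9904.
C = 190 × 0.9904 = 188 mg/L.

188 mg/L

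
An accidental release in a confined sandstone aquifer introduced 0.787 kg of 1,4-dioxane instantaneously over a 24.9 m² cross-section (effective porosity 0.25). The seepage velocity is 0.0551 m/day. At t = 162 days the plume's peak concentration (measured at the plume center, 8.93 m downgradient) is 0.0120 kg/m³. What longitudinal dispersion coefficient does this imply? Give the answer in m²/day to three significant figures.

At the plume center C_max = M/(n_e·A·√(4πDt)), so D = M²/(4πt·(n_e·A·C_max)²).
n_e·A·C_max = 0.25 × 24.9 × 0.0120 = 0.07470 kg/m.
D = 0.787²/(4π × 162 × 0.07470²) = 0.0545 m²/day.

0.0545 m²/day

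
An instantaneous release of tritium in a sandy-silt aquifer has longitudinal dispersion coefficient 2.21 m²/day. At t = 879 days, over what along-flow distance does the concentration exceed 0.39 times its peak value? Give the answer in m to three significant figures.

171 m

The plume is Gaussian with σ = √(2Dt) = √(2 × 2.21 × 879) = 62.33 m.
C/C_peak = exp(−Δx²/(2σ²)) = 0.39 ⇒ Δx = σ·√(−2 ln 0.39) = 62.33 × 1.372 = 85.52 m.
Width = 2Δx = 171 m.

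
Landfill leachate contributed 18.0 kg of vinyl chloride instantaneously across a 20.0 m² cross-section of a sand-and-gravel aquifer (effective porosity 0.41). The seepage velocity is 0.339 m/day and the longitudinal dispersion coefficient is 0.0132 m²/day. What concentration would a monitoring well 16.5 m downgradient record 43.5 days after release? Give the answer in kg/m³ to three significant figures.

For an instantaneous plane source, C(x,t) = M/(n_e·A·√(4πDt)) · exp(−(x−vt)²/(4Dt)), with n_e·A the pore (flow) area.
Plume center vt = 0.339 × 43.5 = 14.7465 m, so the well at 16.5 m is 1.7535 m downgradient of the peak.
√(4πDt) = 2.686 m, giving peak height M/(n_e·A·√(4πDt)) = 18.0/(0.41 × 20.0 × 2.686) = 0.8172 kg/m³.
(x−vt)²/(4Dt) = (1.7535)²/(4 × 0.0132 × 43.5) = 1.339; exp(−1.339) = 0.2621.
C = 0.8172 × 0.2621 = 0.214 kg/m³.

0.214 kg/m³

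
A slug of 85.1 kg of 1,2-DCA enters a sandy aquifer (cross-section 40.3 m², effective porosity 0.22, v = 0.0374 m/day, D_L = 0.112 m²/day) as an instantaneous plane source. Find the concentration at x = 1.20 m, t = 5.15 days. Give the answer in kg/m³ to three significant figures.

For an instantaneous plane source, C(x,t) = M/(n_e·A·√(4πDt)) · exp(−(x−vt)²/(4Dt)), with n_e·A the pore (flow) area.
Plume center vt = 0.0374 × 5.15 = 0.19261 m, so the well at 1.20 m is 1.00739 m downgradient of the peak.
√(4πDt) = 2.692 m, giving peak height M/(n_e·A·√(4πDt)) = 85.1/(0.22 × 40.3 × 2.692) = 3.566 kg/m³.
(x−vt)²/(4Dt) = (1.00739)²/(4 × 0.112 × 5.15) = 0.4399; exp(−0.4399) = 0.6441.
C = 3.566 × 0.6441 = 2.30 kg/m³.

2.30 kg/m³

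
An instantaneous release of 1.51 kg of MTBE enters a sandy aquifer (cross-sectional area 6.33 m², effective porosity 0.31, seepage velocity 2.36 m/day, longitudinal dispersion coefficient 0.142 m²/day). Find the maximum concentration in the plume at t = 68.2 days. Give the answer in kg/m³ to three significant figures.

0.0698 kg/m³

The peak of an instantaneous 1D plume sits at x = vt; there the Gaussian factor is 1 and C_max = M/(n_e·A·√(4πDt)), where n_e·A is the pore area the mass is dissolved in.
√(4πDt) = √(4π × 0.142 × 68.2) = 11.03 m, so C_max = 1.51/(0.31 × 6.33 × 11.03) = 0.0698 kg/m³.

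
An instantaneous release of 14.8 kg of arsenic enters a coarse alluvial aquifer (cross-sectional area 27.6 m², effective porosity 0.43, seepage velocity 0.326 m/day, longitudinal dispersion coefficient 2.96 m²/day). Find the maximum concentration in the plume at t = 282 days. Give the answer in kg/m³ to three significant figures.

The peak of an instantaneous 1D plume sits at x = vt; there the Gaussian factor is 1 and C_max = M/(n_e·A·√(4πDt)), where n_e·A is the pore area the mass is dissolved in.
√(4πDt) = √(4π × 2.96 × 282) = 102.4 m, so C_max = 14.8/(0.43 × 27.6 × 102.4) = 0.0122 kg/m³.

0.0122 kg/m³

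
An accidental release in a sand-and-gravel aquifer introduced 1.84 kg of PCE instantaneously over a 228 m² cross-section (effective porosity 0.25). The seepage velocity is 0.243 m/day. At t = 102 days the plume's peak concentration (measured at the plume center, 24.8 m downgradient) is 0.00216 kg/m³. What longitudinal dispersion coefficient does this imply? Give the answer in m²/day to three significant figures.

At the plume center C_max = M/(n_e·A·√(4πDt)), so D = M²/(4πt·(n_e·A·C_max)²).
n_e·A·C_max = 0.25 × 228 × 0.00216 = 0.1231 kg/m.
D = 1.84²/(4π × 102 × 0.1231²) = 0.174 m²/day.

0.174 m²/day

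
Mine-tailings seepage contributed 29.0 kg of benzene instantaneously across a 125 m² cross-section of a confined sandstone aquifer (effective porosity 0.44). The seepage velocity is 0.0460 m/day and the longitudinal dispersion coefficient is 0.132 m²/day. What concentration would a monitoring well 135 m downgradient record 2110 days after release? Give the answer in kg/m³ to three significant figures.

For an instantaneous plane source, C(x,t) = M/(n_e·A·√(4πDt)) · exp(−(x−vt)²/(4Dt)), with n_e·A the pore (flow) area.
Plume center vt = 0.0460 × 2110 = 97.06 m, so the well at 135 m is 37.94 m downgradient of the peak.
√(4πDt) = 59.16 m, giving peak height M/(n_e·A·√(4πDt)) = 29.0/(0.44 × 125 × 59.16) = 0.008913 kg/m³.
(x−vt)²/(4Dt) = (37.94)²/(4 × 0.132 × 2110) = 1.292; exp(−1.292) = 0.2747.
C = 0.008913 × 0.2747 = 0.00245 kg/m³.

0.00245 kg/m³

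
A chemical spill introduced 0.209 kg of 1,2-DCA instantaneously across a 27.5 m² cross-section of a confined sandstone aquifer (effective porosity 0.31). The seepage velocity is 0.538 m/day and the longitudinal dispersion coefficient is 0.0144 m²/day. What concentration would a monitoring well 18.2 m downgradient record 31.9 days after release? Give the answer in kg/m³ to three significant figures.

0.00568 kg/m³

For an instantaneous plane source, C(x,t) = M/(n_e·A·√(4πDt)) · exp(−(x−vt)²/(4Dt)), with n_e·A the pore (flow) area.
Plume center vt = 0.538 × 31.9 = 17.1622 m, so the well at 18.2 m is 1.0378 m downgradient of the peak.
√(4πDt) = 2.403 m, giving peak height M/(n_e·A·√(4πDt)) = 0.209/(0.31 × 27.5 × 2.403) = 0.01020 kg/m³.
(x−vt)²/(4Dt) = (1.0378)²/(4 × 0.0144 × 31.9) = 0.5862; exp(−0.5862) = 0.5564.
C = 0.01020 × 0.5564 = 0.00568 kg/m³.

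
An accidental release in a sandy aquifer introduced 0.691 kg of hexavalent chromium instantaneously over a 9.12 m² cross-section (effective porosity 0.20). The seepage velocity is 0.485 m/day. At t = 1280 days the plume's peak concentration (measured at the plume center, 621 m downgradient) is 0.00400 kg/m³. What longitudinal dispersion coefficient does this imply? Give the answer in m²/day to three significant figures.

At the plume center C_max = M/(n_e·A·√(4πDt)), so D = M²/(4πt·(n_e·A·C_max)²).
n_e·A·C_max = 0.20 × 9.12 × 0.00400 = 0.007296 kg/m.
D = 0.691²/(4π × 1280 × 0.007296²) = 0.558 m²/day.

0.558 m²/day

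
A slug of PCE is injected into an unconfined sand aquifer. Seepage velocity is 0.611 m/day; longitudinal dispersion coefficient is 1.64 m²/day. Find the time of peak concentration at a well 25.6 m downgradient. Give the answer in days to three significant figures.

For the 1D instantaneous-source solution, setting ∂C/∂t = 0 at fixed x gives v²t² + 2Dt − x² = 0, so t = (√(D² + v²x²) − D)/v².
√(D² + v²x²) = √(1.64² + 0.611² × 25.6²) = 15.73; v² = 0.373321.
t = (15.73 − 1.64)/0.373321 = 37.7 days (vs. the pure-advection estimate x/v = 41.9 d).

37.7 days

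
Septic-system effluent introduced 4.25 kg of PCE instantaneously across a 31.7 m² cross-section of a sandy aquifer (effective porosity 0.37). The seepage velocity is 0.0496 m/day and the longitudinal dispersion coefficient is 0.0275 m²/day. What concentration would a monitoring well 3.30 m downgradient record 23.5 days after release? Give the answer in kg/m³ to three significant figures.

0.0218 kg/m³

For an instantaneous plane source, C(x,t) = M/(n_e·A·√(4πDt)) · exp(−(x−vt)²/(4Dt)), with n_e·A the pore (flow) area.
Plume center vt = 0.0496 × 23.5 = 1.1656 m, so the well at 3.30 m is 2.1344 m downgradient of the peak.
√(4πDt) = 2.850 m, giving peak height M/(n_e·A·√(4πDt)) = 4.25/(0.37 × 31.7 × 2.850) = 0.1271 kg/m³.
(x−vt)²/(4Dt) = (2.1344)²/(4 × 0.0275 × 23.5) = 1.762; exp(−1.762) = 0.1717.
C = 0.1271 × 0.1717 = 0.0218 kg/m³.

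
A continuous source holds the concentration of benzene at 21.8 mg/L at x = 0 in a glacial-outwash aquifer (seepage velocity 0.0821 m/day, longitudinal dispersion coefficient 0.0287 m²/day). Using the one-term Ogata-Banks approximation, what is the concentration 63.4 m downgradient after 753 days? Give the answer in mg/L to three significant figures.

8.83 mg/L

For a continuous step input, C/C₀ ≈ ½·erfc((x−vt)/(2√(Dt))).
vt = 0.0821 × 753 = 61.8213 m and 2√(Dt) = 2√(0.0287 × 753) = 9.298 m.
Argument (x−vt)/(2√(Dt)) = (63.4 − 61.8213)/9.298 = 0.1698; ½·erfc(0.1698) = 0.4051.
C = 21.8 × 0.4051 = 8.83 mg/L.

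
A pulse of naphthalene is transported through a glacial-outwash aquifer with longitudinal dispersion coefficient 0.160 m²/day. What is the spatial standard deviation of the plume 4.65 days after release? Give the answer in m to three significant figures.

1.22 m

Dispersive spreading gives a Gaussian with σ² = 2Dt; advection only shifts the center.
σ = √(2 × 0.160 × 4.65) = 1.22 m.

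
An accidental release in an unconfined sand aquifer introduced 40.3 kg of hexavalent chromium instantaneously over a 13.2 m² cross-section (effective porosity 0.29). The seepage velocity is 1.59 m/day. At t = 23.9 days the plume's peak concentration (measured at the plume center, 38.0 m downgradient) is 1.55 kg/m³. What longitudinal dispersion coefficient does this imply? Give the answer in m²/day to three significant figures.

At the plume center C_max = M/(n_e·A·√(4πDt)), so D = M²/(4πt·(n_e·A·C_max)²).
n_e·A·C_max = 0.29 × 13.2 × 1.55 = 5.933 kg/m.
D = 40.3²/(4π × 23.9 × 5.933²) = 0.154 m²/day.

0.154 m²/day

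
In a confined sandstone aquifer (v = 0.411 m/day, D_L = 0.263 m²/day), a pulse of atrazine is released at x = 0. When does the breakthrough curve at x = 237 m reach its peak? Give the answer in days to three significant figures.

575 days

For the 1D instantaneous-source solution, setting ∂C/∂t = 0 at fixed x gives v²t² + 2Dt − x² = 0, so t = (√(D² + v²x²) − D)/v².
√(D² + v²x²) = √(0.263² + 0.411² × 237²) = 97.41; v² = 0.168921.
t = (97.41 − 0.263)/0.168921 = 575 days (vs. the pure-advection estimate x/v = 577 d).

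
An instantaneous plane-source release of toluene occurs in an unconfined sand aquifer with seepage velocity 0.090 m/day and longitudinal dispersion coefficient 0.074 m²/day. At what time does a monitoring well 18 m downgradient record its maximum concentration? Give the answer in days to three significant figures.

191 days

For the 1D instantaneous-source solution, setting ∂C/∂t = 0 at fixed x gives v²t² + 2Dt − x² = 0, so t = (√(D² + v²x²) − D)/v².
√(D² + v²x²) = √(0.074² + 0.090² × 18²) = 1.622; v² = 0.0081.
t = (1.622 − 0.074)/0.0081 = 191 days (vs. the pure-advection estimate x/v = 200 d).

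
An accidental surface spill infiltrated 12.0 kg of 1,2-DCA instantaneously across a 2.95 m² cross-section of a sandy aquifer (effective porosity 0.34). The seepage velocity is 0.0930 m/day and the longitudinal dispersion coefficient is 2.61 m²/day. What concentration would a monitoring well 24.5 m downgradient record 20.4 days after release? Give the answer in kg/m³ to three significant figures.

For an instantaneous plane source, C(x,t) = M/(n_e·A·√(4πDt)) · exp(−(x−vt)²/(4Dt)), with n_e·A the pore (flow) area.
Plume center vt = 0.0930 × 20.4 = 1.8972 m, so the well at 24.5 m is 22.6028 m downgradient of the peak.
√(4πDt) = 25.87 m, giving peak height M/(n_e·A·√(4πDt)) = 12.0/(0.34 × 2.95 × 25.87) = 0.4625 kg/m³.
(x−vt)²/(4Dt) = (22.6028)²/(4 × 2.61 × 20.4) = 2.399; exp(−2.399) = 0.09081.
C = 0.4625 × 0.09081 = 0.0420 kg/m³.

0.0420 kg/m³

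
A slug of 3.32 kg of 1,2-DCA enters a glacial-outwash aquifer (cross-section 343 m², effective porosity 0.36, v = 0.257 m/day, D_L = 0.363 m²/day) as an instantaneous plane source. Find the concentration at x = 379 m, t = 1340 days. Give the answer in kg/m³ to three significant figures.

0.000186 kg/m³

For an instantaneous plane source, C(x,t) = M/(n_e·A·√(4πDt)) · exp(−(x−vt)²/(4Dt)), with n_e·A the pore (flow) area.
Plume center vt = 0.257 × 1340 = 344.38 m, so the well at 379 m is 34.62 m downgradient of the peak.
√(4πDt) = 78.18 m, giving peak height M/(n_e·A·√(4πDt)) = 3.32/(0.36 × 343 × 78.18) = 0.0003439 kg/m³.
(x−vt)²/(4Dt) = (34.62)²/(4 × 0.363 × 1340) = 0.6160; exp(−0.6160) = 0.5401.
C = 0.0003439 × 0.5401 = 0.000186 kg/m³.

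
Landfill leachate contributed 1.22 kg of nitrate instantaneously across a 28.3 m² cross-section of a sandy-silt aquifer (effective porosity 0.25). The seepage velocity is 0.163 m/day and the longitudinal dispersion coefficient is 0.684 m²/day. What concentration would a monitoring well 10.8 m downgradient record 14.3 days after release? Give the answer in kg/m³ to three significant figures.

For an instantaneous plane source, C(x,t) = M/(n_e·A·√(4πDt)) · exp(−(x−vt)²/(4Dt)), with n_e·A the pore (flow) area.
Plume center vt = 0.163 × 14.3 = 2.3309 m, so the well at 10.8 m is 8.4691 m downgradient of the peak.
√(4πDt) = 11.09 m, giving peak height M/(n_e·A·√(4πDt)) = 1.22/(0.25 × 28.3 × 11.09) = 0.01555 kg/m³.
(x−vt)²/(4Dt) = (8.4691)²/(4 × 0.684 × 14.3) = 1.833; exp(−1.833) = 0.1599.
C = 0.01555 × 0.1599 = 0.00249 kg/m³.

0.00249 kg/m³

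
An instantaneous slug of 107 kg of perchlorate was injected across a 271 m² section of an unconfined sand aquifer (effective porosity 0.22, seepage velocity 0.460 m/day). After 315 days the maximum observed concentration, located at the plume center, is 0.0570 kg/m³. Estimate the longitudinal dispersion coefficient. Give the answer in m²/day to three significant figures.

0.250 m²/day

At the plume center C_max = M/(n_e·A·√(4πDt)), so D = M²/(4πt·(n_e·A·C_max)²).
n_e·A·C_max = 0.22 × 271 × 0.0570 = 3.398 kg/m.
D = 107²/(4π × 315 × 3.398²) = 0.250 m²/day.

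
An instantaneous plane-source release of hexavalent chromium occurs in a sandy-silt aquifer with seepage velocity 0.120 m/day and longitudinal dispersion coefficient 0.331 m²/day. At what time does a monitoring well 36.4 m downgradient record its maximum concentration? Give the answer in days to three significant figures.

For the 1D instantaneous-source solution, setting ∂C/∂t = 0 at fixed x gives v²t² + 2Dt − x² = 0, so t = (√(D² + v²x²) − D)/v².
√(D² + v²x²) = √(0.331² + 0.120² × 36.4²) = 4.381; v² = 0.0144.
t = (4.381 − 0.331)/0.0144 = 281 days (vs. the pure-advection estimate x/v = 303 d).

281 days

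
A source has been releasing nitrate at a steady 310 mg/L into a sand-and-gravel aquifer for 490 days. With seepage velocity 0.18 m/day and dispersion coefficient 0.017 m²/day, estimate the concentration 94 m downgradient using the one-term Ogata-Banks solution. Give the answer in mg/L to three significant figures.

24.1 mg/L

For a continuous step input, C/C₀ ≈ ½·erfc((x−vt)/(2√(Dt))).
vt = 0.18 × 490 = 88.2 m and 2√(Dt) = 2√(0.017 × 490) = 5.772 m.
Argument (x−vt)/(2√(Dt)) = (94 − 88.2)/5.772 = 1.005; ½·erfc(1.005) = 0.07762.
C = 310 × 0.07762 = 24.1 mg/L.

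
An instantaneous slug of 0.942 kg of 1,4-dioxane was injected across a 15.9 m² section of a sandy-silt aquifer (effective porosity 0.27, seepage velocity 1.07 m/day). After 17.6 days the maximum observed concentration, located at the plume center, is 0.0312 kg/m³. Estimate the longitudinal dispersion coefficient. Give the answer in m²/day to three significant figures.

At the plume center C_max = M/(n_e·A·√(4πDt)), so D = M²/(4πt·(n_e·A·C_max)²).
n_e·A·C_max = 0.27 × 15.9 × 0.0312 = 0.1339 kg/m.
D = 0.942²/(4π × 17.6 × 0.1339²) = 0.224 m²/day.

0.224 m²/day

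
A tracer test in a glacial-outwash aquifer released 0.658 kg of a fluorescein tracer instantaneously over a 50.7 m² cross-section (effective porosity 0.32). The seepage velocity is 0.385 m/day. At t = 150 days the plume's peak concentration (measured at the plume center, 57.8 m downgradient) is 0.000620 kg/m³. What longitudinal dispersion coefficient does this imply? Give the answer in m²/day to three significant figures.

At the plume center C_max = M/(n_e·A·√(4πDt)), so D = M²/(4πt·(n_e·A·C_max)²).
n_e·A·C_max = 0.32 × 50.7 × 0.000620 = 0.01006 kg/m.
D = 0.658²/(4π × 150 × 0.01006²) = 2.27 m²/day.

2.27 m²/day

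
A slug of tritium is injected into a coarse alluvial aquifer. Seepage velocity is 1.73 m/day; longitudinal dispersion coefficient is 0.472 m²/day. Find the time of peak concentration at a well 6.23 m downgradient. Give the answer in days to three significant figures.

For the 1D instantaneous-source solution, setting ∂C/∂t = 0 at fixed x gives v²t² + 2Dt − x² = 0, so t = (√(D² + v²x²) − D)/v².
√(D² + v²x²) = √(0.472² + 1.73² × 6.23²) = 10.79; v² = 2.9929.
t = (10.79 − 0.472)/2.9929 = 3.45 days (vs. the pure-advection estimate x/v = 3.60 d).

3.45 days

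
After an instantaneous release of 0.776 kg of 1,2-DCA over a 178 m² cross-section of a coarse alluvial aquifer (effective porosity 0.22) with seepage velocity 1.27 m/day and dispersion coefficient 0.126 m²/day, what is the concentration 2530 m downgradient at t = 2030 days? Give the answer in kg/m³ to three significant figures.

For an instantaneous plane source, C(x,t) = M/(n_e·A·√(4πDt)) · exp(−(x−vt)²/(4Dt)), with n_e·A the pore (flow) area.
Plume center vt = 1.27 × 2030 = 2578.1 m, so the well at 2530 m is 48.1 m upgradient of the peak.
√(4πDt) = 56.69 m, giving peak height M/(n_e·A·√(4πDt)) = 0.776/(0.22 × 178 × 56.69) = 0.0003496 kg/m³.
(x−vt)²/(4Dt) = (-48.1)²/(4 × 0.126 × 2030) = 2.261; exp(−2.261) = 0.1042.
C = 0.0003496 × 0.1042 = 3.64e-05 kg/m³.

3.64e-05 kg/m³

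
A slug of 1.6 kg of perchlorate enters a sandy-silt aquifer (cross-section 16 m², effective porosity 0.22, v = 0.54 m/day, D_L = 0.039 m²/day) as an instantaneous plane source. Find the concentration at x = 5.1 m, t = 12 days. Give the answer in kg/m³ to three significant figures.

0.0678 kg/m³

For an instantaneous plane source, C(x,t) = M/(n_e·A·√(4πDt)) · exp(−(x−vt)²/(4Dt)), with n_e·A the pore (flow) area.
Plume center vt = 0.54 × 12 = 6.48 m, so the well at 5.1 m is 1.38 m upgradient of the peak.
√(4πDt) = 2.425 m, giving peak height M/(n_e·A·√(4πDt)) = 1.6/(0.22 × 16 × 2.425) = 0.1874 kg/m³.
(x−vt)²/(4Dt) = (-1.38)²/(4 × 0.039 × 12) = 1.017; exp(−1.017) = 0.3617.
C = 0.1874 × 0.3617 = 0.0678 kg/m³.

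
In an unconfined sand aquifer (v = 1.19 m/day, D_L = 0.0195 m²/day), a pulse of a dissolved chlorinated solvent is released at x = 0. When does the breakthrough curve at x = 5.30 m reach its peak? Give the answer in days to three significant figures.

For the 1D instantaneous-source solution, setting ∂C/∂t = 0 at fixed x gives v²t² + 2Dt − x² = 0, so t = (√(D² + v²x²) − D)/v².
√(D² + v²x²) = √(0.0195² + 1.19² × 5.30²) = 6.307; v² = 1.4161.
t = (6.307 − 0.0195)/1.4161 = 4.44 days (vs. the pure-advection estimate x/v = 4.45 d).

4.44 days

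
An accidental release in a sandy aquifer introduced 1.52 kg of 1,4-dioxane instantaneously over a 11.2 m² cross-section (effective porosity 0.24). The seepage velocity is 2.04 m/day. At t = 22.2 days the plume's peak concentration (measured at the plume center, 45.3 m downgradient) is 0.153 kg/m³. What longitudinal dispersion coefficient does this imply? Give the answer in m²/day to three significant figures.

0.0490 m²/day

At the plume center C_max = M/(n_e·A·√(4πDt)), so D = M²/(4πt·(n_e·A·C_max)²).
n_e·A·C_max = 0.24 × 11.2 × 0.153 = 0.4113 kg/m.
D = 1.52²/(4π × 22.2 × 0.4113²) = 0.0490 m²/day.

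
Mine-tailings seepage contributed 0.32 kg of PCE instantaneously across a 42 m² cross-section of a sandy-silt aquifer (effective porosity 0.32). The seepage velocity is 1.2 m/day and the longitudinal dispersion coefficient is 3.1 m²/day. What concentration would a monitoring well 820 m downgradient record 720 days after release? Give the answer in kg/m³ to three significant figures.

0.000114 kg/m³

For an instantaneous plane source, C(x,t) = M/(n_e·A·√(4πDt)) · exp(−(x−vt)²/(4Dt)), with n_e·A the pore (flow) area.
Plume center vt = 1.2 × 720 = 864 m, so the well at 820 m is 44 m upgradient of the peak.
√(4πDt) = 167.5 m, giving peak height M/(n_e·A·√(4πDt)) = 0.32/(0.32 × 42 × 167.5) = 0.0001421 kg/m³.
(x−vt)²/(4Dt) = (-44)²/(4 × 3.1 × 720) = 0.2168; exp(−0.2168) = 0.8051.
C = 0.0001421 × 0.8051 = 0.000114 kg/m³.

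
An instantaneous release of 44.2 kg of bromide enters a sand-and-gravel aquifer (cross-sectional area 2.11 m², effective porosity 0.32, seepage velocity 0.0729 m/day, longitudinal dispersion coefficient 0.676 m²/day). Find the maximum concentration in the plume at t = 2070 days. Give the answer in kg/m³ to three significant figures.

0.494 kg/m³

The peak of an instantaneous 1D plume sits at x = vt; there the Gaussian factor is 1 and C_max = M/(n_e·A·√(4πDt)), where n_e·A is the pore area the mass is dissolved in.
√(4πDt) = √(4π × 0.676 × 2070) = 132.6 m, so C_max = 44.2/(0.32 × 2.11 × 132.6) = 0.494 kg/m³.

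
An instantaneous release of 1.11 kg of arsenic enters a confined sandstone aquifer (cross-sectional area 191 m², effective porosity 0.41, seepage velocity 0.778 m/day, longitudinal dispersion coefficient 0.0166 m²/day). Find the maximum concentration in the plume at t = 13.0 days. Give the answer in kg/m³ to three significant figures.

0.00861 kg/m³

The peak of an instantaneous 1D plume sits at x = vt; there the Gaussian factor is 1 and C_max = M/(n_e·A·√(4πDt)), where n_e·A is the pore area the mass is dissolved in.
√(4πDt) = √(4π × 0.0166 × 13.0) = 1.647 m, so C_max = 1.11/(0.41 × 191 × 1.647) = 0.00861 kg/m³.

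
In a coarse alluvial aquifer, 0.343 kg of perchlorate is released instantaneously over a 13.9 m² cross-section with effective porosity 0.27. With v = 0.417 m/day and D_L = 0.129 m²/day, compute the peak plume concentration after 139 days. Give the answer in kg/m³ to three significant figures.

0.00609 kg/m³

The peak of an instantaneous 1D plume sits at x = vt; there the Gaussian factor is 1 and C_max = M/(n_e·A·√(4πDt)), where n_e·A is the pore area the mass is dissolved in.
√(4πDt) = √(4π × 0.129 × 139) = 15.01 m, so C_max = 0.343/(0.27 × 13.9 × 15.01) = 0.00609 kg/m³.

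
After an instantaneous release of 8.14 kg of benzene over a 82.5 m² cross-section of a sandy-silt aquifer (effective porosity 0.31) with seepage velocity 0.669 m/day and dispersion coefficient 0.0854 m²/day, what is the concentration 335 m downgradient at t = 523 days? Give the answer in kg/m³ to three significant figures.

0.00389 kg/m³

For an instantaneous plane source, C(x,t) = M/(n_e·A·√(4πDt)) · exp(−(x−vt)²/(4Dt)), with n_e·A the pore (flow) area.
Plume center vt = 0.669 × 523 = 349.887 m, so the well at 335 m is 14.887 m upgradient of the peak.
√(4πDt) = 23.69 m, giving peak height M/(n_e·A·√(4πDt)) = 8.14/(0.31 × 82.5 × 23.69) = 0.01344 kg/m³.
(x−vt)²/(4Dt) = (-14.887)²/(4 × 0.0854 × 523) = 1.240; exp(−1.240) = 0.2894.
C = 0.01344 × 0.2894 = 0.00389 kg/m³.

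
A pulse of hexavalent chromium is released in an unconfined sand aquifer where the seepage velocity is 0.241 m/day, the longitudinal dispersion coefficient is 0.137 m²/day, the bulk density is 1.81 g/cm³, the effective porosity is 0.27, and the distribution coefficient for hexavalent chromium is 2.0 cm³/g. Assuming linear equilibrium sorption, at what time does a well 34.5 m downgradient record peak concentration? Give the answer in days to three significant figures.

Retardation factor R = 1 + ρ_b·K_d/n = 1 + 1.81 × 2.0/0.27 = 14.41.
Sorption retards both mechanisms: v_R = v/R = 0.01672 m/day, D_R = D/R = 0.009507 m²/day.
Peak time from v_R²t² + 2D_R t − x² = 0: t = (√(D_R² + v_R²x²) − D_R)/v_R².
√(D_R² + v_R²x²) = √(0.009507² + 0.01672² × 34.5²) = 0.5769; v_R² = 0.0002796.
t = (0.5769 − 0.009507)/0.0002796 = 2030 days.

2030 days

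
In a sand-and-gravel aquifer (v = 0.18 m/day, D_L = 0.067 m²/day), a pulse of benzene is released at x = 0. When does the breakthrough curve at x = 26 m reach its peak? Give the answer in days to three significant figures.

For the 1D instantaneous-source solution, setting ∂C/∂t = 0 at fixed x gives v²t² + 2Dt − x² = 0, so t = (√(D² + v²x²) − D)/v².
√(D² + v²x²) = √(0.067² + 0.18² × 26²) = 4.680; v² = 0.0324.
t = (4.680 − 0.067)/0.0324 = 142 days (vs. the pure-advection estimate x/v = 144 d).

142 days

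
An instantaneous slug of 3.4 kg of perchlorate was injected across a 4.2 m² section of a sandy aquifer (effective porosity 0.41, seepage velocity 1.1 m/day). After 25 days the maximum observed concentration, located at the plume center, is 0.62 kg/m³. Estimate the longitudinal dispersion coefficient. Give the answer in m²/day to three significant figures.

At the plume center C_max = M/(n_e·A·√(4πDt)), so D = M²/(4πt·(n_e·A·C_max)²).
n_e·A·C_max = 0.41 × 4.2 × 0.62 = 1.068 kg/m.
D = 3.4²/(4π × 25 × 1.068²) = 0.0323 m²/day.

0.0323 m²/day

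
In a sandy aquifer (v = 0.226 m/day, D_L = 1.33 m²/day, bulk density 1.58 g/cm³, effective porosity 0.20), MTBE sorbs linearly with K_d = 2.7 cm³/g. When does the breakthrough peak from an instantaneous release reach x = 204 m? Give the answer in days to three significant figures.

Retardation factor R = 1 + ρ_b·K_d/n = 1 + 1.58 × 2.7/0.20 = 22.33.
Sorption retards both mechanisms: v_R = v/R = 0.01012 m/day, D_R = D/R = 0.05956 m²/day.
Peak time from v_R²t² + 2D_R t − x² = 0: t = (√(D_R² + v_R²x²) − D_R)/v_R².
√(D_R² + v_R²x²) = √(0.05956² + 0.01012² × 204²) = 2.065; v_R² = 0.0001024.
t = (2.065 − 0.05956)/0.0001024 = 19600 days.

19600 days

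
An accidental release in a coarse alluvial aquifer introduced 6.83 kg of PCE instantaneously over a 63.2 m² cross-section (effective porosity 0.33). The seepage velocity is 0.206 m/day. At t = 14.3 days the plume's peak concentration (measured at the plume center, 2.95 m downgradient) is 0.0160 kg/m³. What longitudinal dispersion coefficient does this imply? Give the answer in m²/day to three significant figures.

At the plume center C_max = M/(n_e·A·√(4πDt)), so D = M²/(4πt·(n_e·A·C_max)²).
n_e·A·C_max = 0.33 × 63.2 × 0.0160 = 0.3337 kg/m.
D = 6.83²/(4π × 14.3 × 0.3337²) = 2.33 m²/day.

2.33 m²/day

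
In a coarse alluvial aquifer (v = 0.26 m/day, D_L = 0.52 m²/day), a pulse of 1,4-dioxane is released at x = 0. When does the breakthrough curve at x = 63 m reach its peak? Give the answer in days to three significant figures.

For the 1D instantaneous-source solution, setting ∂C/∂t = 0 at fixed x gives v²t² + 2Dt − x² = 0, so t = (√(D² + v²x²) − D)/v².
√(D² + v²x²) = √(0.52² + 0.26² × 63²) = 16.39; v² = 0.0676.
t = (16.39 − 0.52)/0.0676 = 235 days (vs. the pure-advection estimate x/v = 242 d).

235 days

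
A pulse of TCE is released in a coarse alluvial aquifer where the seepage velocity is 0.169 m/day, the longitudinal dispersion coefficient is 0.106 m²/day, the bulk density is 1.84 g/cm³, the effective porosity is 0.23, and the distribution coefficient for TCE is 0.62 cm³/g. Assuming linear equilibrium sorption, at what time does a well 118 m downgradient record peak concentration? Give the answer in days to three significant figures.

4140 days

Retardation factor R = 1 + ρ_b·K_d/n = 1 + 1.84 × 0.62/0.23 = 5.960.
Sorption retards both mechanisms: v_R = v/R = 0.02836 m/day, D_R = D/R = 0.01779 m²/day.
Peak time from v_R²t² + 2D_R t − x² = 0: t = (√(D_R² + v_R²x²) − D_R)/v_R².
√(D_R² + v_R²x²) = √(0.01779² + 0.02836² × 118²) = 3.347; v_R² = 0.0008043.
t = (3.347 − 0.01779)/0.0008043 = 4140 days.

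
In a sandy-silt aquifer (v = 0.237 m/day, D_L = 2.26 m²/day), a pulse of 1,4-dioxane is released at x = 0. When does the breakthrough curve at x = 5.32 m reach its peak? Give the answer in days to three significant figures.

For the 1D instantaneous-source solution, setting ∂C/∂t = 0 at fixed x gives v²t² + 2Dt − x² = 0, so t = (√(D² + v²x²) − D)/v².
√(D² + v²x²) = √(2.26² + 0.237² × 5.32²) = 2.588; v² = 0.056169.
t = (2.588 − 2.26)/0.056169 = 5.84 days (vs. the pure-advection estimate x/v = 22.4 d).

5.84 days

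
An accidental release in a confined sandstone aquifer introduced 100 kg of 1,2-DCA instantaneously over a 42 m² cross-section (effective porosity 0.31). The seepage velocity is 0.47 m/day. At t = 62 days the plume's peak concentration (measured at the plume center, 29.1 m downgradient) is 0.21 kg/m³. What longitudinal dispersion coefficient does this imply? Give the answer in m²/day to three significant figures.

1.72 m²/day

At the plume center C_max = M/(n_e·A·√(4πDt)), so D = M²/(4πt·(n_e·A·C_max)²).
n_e·A·C_max = 0.31 × 42 × 0.21 = 2.734 kg/m.
D = 100²/(4π × 62 × 2.734²) = 1.72 m²/day.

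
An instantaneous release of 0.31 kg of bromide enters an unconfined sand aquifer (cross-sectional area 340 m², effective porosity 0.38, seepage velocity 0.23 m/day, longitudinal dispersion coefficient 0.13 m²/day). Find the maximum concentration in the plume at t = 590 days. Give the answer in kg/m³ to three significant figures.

The peak of an instantaneous 1D plume sits at x = vt; there the Gaussian factor is 1 and C_max = M/(n_e·A·√(4πDt)), where n_e·A is the pore area the mass is dissolved in.
√(4πDt) = √(4π × 0.13 × 590) = 31.05 m, so C_max = 0.31/(0.38 × 340 × 31.05) = 7.73e-05 kg/m³.

7.73e-05 kg/m³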